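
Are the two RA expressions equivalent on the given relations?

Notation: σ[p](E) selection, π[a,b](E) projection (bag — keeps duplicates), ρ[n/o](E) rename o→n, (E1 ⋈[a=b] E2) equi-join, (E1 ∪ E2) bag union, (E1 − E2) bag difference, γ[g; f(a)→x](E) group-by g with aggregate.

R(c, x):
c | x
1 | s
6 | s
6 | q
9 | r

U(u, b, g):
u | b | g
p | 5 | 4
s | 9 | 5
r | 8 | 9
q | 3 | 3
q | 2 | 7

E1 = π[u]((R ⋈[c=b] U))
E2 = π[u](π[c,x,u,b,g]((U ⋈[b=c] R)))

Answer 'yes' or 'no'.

E1 stepwise |·|:
  R → 4
  U → 5
  (R ⋈[c=b] U) → 1
  π[u]((R ⋈[c=b] U)) → 1
E2 stepwise |·|:
  U → 5
  R → 4
  (U ⋈[b=c] R) → 1
  π[c,x,u,b,g]((U ⋈[b=c] R)) → 1
  π[u](π[c,x,u,b,g]((U ⋈[b=c] R))) → 1

E1 and E2 produce the same multiset:
u
s

yes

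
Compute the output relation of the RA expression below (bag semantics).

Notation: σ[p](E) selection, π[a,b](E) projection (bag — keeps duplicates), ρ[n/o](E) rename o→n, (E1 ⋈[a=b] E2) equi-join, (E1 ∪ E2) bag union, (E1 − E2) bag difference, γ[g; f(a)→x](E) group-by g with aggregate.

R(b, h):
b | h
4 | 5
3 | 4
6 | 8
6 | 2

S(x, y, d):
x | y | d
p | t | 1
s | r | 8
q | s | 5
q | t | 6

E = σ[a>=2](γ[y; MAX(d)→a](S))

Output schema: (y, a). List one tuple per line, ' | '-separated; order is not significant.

Subexpression sizes:
  S → 4
  γ[y; MAX(d)→a](S) → 3
  σ[a>=2](γ[y; MAX(d)→a](S)) → 3

== RESULT ==
y | a
r | 8
s | 5
t | 6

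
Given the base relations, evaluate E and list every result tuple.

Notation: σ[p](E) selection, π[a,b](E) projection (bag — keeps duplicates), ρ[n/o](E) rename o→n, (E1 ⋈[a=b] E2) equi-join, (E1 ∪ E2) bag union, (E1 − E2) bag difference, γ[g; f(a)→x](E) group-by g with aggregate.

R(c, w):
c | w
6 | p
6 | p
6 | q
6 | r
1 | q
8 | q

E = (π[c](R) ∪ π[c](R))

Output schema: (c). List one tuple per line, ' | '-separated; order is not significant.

Subexpression sizes:
  R → 6
  π[c](R) → 6
  R → 6
  π[c](R) → 6
  (π[c](R) ∪ π[c](R)) → 12

== RESULT ==
c
1
1
6
6
6
6
6
6
6
6
8
8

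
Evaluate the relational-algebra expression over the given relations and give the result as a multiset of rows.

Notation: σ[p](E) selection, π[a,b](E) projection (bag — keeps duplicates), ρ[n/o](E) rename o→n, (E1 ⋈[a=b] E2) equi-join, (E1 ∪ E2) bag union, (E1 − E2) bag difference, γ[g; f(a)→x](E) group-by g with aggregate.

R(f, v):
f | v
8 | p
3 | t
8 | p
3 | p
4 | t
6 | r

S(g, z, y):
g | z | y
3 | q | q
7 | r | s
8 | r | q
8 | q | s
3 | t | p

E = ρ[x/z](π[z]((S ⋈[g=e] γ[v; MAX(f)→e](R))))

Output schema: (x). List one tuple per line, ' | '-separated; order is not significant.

Subexpression sizes:
  S → 5
  R → 6
  γ[v; MAX(f)→e](R) → 3
  (S ⋈[g=e] γ[v; MAX(f)→e](R)) → 2
  π[z]((S ⋈[g=e] γ[v; MAX(f)→e](R))) → 2
  ρ[x/z](π[z]((S ⋈[g=e] γ[v; MAX(f)→e](R)))) → 2

== RESULT ==
x
q
r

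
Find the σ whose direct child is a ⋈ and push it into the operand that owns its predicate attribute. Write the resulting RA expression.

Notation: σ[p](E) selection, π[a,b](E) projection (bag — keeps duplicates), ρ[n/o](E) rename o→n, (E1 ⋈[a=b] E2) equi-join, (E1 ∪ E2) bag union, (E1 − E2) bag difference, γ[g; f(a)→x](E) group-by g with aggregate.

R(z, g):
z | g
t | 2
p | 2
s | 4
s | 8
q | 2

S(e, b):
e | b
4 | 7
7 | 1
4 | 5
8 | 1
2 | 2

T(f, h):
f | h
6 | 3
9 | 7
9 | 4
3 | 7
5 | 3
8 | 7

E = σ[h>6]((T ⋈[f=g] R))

σ filters on h, owned by the left side.
E' = (σ[h>6](T) ⋈[f=g] R)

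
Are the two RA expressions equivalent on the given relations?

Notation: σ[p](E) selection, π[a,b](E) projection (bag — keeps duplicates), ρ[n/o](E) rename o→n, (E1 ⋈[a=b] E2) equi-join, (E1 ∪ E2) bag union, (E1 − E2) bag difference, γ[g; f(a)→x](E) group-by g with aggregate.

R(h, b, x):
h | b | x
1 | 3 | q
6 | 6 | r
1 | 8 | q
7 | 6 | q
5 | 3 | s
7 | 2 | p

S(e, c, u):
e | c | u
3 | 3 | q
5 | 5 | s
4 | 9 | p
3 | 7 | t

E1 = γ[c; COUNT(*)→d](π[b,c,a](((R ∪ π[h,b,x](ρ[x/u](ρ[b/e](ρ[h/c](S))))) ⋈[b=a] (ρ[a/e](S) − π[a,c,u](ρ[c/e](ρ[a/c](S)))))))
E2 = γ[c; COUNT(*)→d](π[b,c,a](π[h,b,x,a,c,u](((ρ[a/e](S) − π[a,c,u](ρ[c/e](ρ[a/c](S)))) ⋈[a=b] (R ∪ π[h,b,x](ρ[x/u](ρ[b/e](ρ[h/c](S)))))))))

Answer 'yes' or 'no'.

E1 subexpression sizes:
  R → 6
  S → 4
  ρ[h/c](S) → 4
  ρ[b/e](ρ[h/c](S)) → 4
  ρ[x/u](ρ[b/e](ρ[h/c](S))) → 4
  π[h,b,x](ρ[x/u](ρ[b/e](ρ[h/c](S)))) → 4
  (R ∪ π[h,b,x](ρ[x/u](ρ[b/e](ρ[h/c](S))))) → 10
  S → 4
  ρ[a/e](S) → 4
  S → 4
  ρ[a/c](S) → 4
  ρ[c/e](ρ[a/c](S)) → 4
  π[a,c,u](ρ[c/e](ρ[a/c](S))) → 4
  (ρ[a/e](S) − π[a,c,u](ρ[c/e](ρ[a/c](S)))) → 2
  ((R ∪ π[h,b,x](ρ[x/u](ρ[b/e](ρ[h/c](S))))) ⋈[b=a] (ρ[a/e](S) − π[a,c,u](ρ[c/e](ρ[a/c](S))))) → 5
  π[b,c,a](((R ∪ π[h,b,x](ρ[x/u](ρ[b/e](ρ[h/c](S))))) ⋈[b=a] (ρ[a/e](S) − π[a,c,u](ρ[c/e](ρ[a/c](S)))))) → 5
  γ[c; COUNT(*)→d](π[b,c,a](((R ∪ π[h,b,x](ρ[x/u](ρ[b/e](ρ[h/c](S))))) ⋈[b=a] (ρ[a/e](S) − π[a,c,u](ρ[c/e](ρ[a/c](S))))))) → 2
E2 subexpression sizes:
  S → 4
  ρ[a/e](S) → 4
  S → 4
  ρ[a/c](S) → 4
  ρ[c/e](ρ[a/c](S)) → 4
  π[a,c,u](ρ[c/e](ρ[a/c](S))) → 4
  (ρ[a/e](S) − π[a,c,u](ρ[c/e](ρ[a/c](S)))) → 2
  R → 6
  S → 4
  ρ[h/c](S) → 4
  ρ[b/e](ρ[h/c](S)) → 4
  ρ[x/u](ρ[b/e](ρ[h/c](S))) → 4
  π[h,b,x](ρ[x/u](ρ[b/e](ρ[h/c](S)))) → 4
  (R ∪ π[h,b,x](ρ[x/u](ρ[b/e](ρ[h/c](S))))) → 10
  ((ρ[a/e](S) − π[a,c,u](ρ[c/e](ρ[a/c](S)))) ⋈[a=b] (R ∪ π[h,b,x](ρ[x/u](ρ[b/e](ρ[h/c](S)))))) → 5
  π[h,b,x,a,c,u](((ρ[a/e](S) − π[a,c,u](ρ[c/e](ρ[a/c](S)))) ⋈[a=b] (R ∪ π[h,b,x](ρ[x/u](ρ[b/e](ρ[h/c](S))))))) → 5
  π[b,c,a](π[h,b,x,a,c,u](((ρ[a/e](S) − π[a,c,u](ρ[c/e](ρ[a/c](S)))) ⋈[a=b] (R ∪ π[h,b,x](ρ[x/u](ρ[b/e](ρ[h/c](S)))))))) → 5
  γ[c; COUNT(*)→d](π[b,c,a](π[h,b,x,a,c,u](((ρ[a/e](S) − π[a,c,u](ρ[c/e](ρ[a/c](S)))) ⋈[a=b] (R ∪ π[h,b,x](ρ[x/u](ρ[b/e](ρ[h/c](S))))))))) → 2

E1 and E2 produce the same multiset:
c | d
7 | 4
9 | 1

yes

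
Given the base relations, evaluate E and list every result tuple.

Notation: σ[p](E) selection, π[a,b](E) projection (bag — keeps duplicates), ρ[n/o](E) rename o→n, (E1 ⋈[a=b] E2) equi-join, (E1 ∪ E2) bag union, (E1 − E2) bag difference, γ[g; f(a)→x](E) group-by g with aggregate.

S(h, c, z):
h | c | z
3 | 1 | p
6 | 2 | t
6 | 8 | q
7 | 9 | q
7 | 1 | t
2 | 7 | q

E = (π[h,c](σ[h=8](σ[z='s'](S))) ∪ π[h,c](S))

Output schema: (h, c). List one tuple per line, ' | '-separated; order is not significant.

Stepwise |·|:
  S → 6
  σ[z='s'](S) → 0
  σ[h=8](σ[z='s'](S)) → 0
  π[h,c](σ[h=8](σ[z='s'](S))) → 0
  S → 6
  π[h,c](S) → 6
  (π[h,c](σ[h=8](σ[z='s'](S))) ∪ π[h,c](S)) → 6

== RESULT ==
h | c
2 | 7
3 | 1
6 | 2
6 | 8
7 | 1
7 | 9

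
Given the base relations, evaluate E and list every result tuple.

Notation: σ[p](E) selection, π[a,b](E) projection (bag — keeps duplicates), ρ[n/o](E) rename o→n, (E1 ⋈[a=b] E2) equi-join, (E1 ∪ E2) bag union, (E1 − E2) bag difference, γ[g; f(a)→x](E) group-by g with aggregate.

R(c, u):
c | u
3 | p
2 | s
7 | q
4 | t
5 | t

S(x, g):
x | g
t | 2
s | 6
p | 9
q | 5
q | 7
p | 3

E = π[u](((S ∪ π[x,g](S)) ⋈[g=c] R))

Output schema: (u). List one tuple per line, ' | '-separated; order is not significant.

Row counts bottom-up:
  S → 6
  S → 6
  π[x,g](S) → 6
  (S ∪ π[x,g](S)) → 12
  R → 5
  ((S ∪ π[x,g](S)) ⋈[g=c] R) → 8
  π[u](((S ∪ π[x,g](S)) ⋈[g=c] R)) → 8

== RESULT ==
u
p
p
q
q
s
s
t
t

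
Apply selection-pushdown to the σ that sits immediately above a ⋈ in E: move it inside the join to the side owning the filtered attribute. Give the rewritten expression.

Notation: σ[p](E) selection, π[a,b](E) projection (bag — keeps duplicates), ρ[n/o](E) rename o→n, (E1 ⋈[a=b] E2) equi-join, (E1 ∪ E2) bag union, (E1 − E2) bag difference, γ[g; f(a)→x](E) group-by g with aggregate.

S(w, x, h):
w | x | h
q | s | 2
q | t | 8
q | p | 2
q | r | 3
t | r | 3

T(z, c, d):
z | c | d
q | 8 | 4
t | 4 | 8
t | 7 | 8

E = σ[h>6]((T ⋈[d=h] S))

σ filters on h, owned by the right side.
E' = (T ⋈[d=h] σ[h>6](S))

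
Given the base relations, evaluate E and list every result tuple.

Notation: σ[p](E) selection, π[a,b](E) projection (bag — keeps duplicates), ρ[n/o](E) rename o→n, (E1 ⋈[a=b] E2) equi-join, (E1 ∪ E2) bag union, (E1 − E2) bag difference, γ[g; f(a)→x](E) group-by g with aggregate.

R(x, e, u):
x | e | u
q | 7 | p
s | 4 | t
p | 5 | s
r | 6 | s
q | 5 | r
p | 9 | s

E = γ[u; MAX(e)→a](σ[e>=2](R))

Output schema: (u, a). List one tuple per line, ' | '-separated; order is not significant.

Per-node cardinality:
  R → 6
  σ[e>=2](R) → 6
  γ[u; MAX(e)→a](σ[e>=2](R)) → 4

== RESULT ==
u | a
p | 7
r | 5
s | 9
t | 4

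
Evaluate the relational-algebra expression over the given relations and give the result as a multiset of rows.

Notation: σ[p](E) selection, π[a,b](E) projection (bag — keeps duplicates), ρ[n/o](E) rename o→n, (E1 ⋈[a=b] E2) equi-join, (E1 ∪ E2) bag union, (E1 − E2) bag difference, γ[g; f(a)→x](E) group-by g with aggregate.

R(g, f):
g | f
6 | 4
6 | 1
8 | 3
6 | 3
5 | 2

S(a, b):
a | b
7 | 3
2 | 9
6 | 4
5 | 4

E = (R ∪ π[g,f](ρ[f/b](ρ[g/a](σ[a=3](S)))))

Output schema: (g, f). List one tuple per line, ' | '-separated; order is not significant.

Row counts bottom-up:
  R → 5
  S → 4
  σ[a=3](S) → 0
  ρ[g/a](σ[a=3](S)) → 0
  ρ[f/b](ρ[g/a](σ[a=3](S))) → 0
  π[g,f](ρ[f/b](ρ[g/a](σ[a=3](S)))) → 0
  (R ∪ π[g,f](ρ[f/b](ρ[g/a](σ[a=3](S))))) → 5

== RESULT ==
g | f
5 | 2
6 | 1
6 | 3
6 | 4
8 | 3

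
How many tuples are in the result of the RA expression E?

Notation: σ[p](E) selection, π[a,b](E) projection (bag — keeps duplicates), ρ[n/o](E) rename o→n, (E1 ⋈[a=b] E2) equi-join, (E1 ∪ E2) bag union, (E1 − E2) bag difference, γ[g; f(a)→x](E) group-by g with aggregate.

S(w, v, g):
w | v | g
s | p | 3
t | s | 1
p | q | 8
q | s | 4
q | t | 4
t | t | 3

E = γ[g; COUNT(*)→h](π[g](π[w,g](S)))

Per-node cardinality:
  S → 6
  π[w,g](S) → 6
  π[g](π[w,g](S)) → 6
  γ[g; COUNT(*)→h](π[g](π[w,g](S))) → 4

|E| = 4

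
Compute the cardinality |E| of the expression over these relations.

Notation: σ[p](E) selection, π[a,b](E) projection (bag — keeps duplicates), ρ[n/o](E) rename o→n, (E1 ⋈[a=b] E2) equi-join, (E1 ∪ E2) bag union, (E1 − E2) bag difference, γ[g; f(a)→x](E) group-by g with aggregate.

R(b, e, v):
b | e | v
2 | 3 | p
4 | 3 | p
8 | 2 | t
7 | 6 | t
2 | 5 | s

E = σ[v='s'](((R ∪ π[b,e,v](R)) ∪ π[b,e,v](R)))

Row counts bottom-up:
  R → 5
  R → 5
  π[b,e,v](R) → 5
  (R ∪ π[b,e,v](R)) → 10
  R → 5
  π[b,e,v](R) → 5
  ((R ∪ π[b,e,v](R)) ∪ π[b,e,v](R)) → 15
  σ[v='s'](((R ∪ π[b,e,v](R)) ∪ π[b,e,v](R))) → 3

|E| = 3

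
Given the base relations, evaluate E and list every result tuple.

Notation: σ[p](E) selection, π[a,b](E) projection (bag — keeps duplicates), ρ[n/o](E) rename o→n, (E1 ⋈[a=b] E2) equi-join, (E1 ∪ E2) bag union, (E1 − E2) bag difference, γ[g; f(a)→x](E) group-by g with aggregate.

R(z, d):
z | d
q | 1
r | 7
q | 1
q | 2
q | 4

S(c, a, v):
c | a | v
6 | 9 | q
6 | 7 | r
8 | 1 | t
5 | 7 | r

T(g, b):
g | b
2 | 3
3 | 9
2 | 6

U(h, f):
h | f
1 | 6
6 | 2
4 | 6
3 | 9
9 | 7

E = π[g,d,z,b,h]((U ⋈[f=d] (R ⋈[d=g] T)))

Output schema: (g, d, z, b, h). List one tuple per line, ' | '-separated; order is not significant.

Subexpression sizes:
  U → 5
  R → 5
  T → 3
  (R ⋈[d=g] T) → 2
  (U ⋈[f=d] (R ⋈[d=g] T)) → 2
  π[g,d,z,b,h]((U ⋈[f=d] (R ⋈[d=g] T))) → 2

== RESULT ==
g | d | z | b | h
2 | 2 | q | 3 | 6
2 | 2 | q | 6 | 6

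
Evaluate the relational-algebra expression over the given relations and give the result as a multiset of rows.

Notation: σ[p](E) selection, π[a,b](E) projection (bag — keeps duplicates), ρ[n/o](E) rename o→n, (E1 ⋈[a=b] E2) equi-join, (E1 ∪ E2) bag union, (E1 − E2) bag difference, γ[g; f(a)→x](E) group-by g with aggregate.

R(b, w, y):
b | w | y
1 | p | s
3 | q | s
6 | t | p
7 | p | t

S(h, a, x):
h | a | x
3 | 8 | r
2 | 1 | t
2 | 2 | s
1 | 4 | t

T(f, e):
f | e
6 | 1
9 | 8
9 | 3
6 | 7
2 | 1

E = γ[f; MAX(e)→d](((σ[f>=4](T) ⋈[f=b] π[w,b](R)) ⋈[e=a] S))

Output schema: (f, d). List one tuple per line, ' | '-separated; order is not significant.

Per-node cardinality:
  T → 5
  σ[f>=4](T) → 4
  R → 4
  π[w,b](R) → 4
  (σ[f>=4](T) ⋈[f=b] π[w,b](R)) → 2
  S → 4
  ((σ[f>=4](T) ⋈[f=b] π[w,b](R)) ⋈[e=a] S) → 1
  γ[f; MAX(e)→d](((σ[f>=4](T) ⋈[f=b] π[w,b](R)) ⋈[e=a] S)) → 1

== RESULT ==
f | d
6 | 1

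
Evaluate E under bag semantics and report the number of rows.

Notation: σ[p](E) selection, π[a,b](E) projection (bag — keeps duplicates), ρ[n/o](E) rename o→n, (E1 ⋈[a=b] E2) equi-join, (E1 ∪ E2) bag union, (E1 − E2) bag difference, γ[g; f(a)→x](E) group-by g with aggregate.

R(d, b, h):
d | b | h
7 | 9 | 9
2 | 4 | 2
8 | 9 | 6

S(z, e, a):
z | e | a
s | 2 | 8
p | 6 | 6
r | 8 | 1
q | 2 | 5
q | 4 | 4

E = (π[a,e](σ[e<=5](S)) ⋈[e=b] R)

Row counts bottom-up:
  S → 5
  σ[e<=5](S) → 3
  π[a,e](σ[e<=5](S)) → 3
  R → 3
  (π[a,e](σ[e<=5](S)) ⋈[e=b] R) → 1

|E| = 1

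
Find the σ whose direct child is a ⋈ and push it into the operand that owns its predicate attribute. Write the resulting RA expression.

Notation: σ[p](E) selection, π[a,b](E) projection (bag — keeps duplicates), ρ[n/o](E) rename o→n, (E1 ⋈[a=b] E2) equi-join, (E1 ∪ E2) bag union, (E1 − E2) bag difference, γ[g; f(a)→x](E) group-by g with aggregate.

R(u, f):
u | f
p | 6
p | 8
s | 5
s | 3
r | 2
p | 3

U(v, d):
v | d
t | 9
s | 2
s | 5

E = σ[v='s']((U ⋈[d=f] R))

σ filters on v, owned by the left side.
E' = (σ[v='s'](U) ⋈[d=f] R)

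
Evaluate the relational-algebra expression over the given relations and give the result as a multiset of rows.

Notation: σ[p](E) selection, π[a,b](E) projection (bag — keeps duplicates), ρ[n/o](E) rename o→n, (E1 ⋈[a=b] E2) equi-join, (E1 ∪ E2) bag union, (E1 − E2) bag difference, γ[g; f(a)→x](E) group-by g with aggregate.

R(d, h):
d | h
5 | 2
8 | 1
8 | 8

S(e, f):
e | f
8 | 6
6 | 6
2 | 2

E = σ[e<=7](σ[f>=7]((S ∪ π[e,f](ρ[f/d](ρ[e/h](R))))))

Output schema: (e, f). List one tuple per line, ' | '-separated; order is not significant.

Row counts bottom-up:
  S → 3
  R → 3
  ρ[e/h](R) → 3
  ρ[f/d](ρ[e/h](R)) → 3
  π[e,f](ρ[f/d](ρ[e/h](R))) → 3
  (S ∪ π[e,f](ρ[f/d](ρ[e/h](R)))) → 6
  σ[f>=7]((S ∪ π[e,f](ρ[f/d](ρ[e/h](R))))) → 2
  σ[e<=7](σ[f>=7]((S ∪ π[e,f](ρ[f/d](ρ[e/h](R)))))) → 1

== RESULT ==
e | f
1 | 8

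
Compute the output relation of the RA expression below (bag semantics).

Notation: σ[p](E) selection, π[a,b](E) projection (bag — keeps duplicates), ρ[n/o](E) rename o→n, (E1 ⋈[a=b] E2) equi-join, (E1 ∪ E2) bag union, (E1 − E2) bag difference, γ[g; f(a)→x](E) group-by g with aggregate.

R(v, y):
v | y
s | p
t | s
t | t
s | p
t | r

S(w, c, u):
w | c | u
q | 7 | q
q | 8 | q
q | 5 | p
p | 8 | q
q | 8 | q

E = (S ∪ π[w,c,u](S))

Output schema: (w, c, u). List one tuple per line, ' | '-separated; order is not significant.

Stepwise |·|:
  S → 5
  S → 5
  π[w,c,u](S) → 5
  (S ∪ π[w,c,u](S)) → 10

== RESULT ==
w | c | u
p | 8 | q
p | 8 | q
q | 5 | p
q | 5 | p
q | 7 | q
q | 7 | q
q | 8 | q
q | 8 | q
q | 8 | q
q | 8 | q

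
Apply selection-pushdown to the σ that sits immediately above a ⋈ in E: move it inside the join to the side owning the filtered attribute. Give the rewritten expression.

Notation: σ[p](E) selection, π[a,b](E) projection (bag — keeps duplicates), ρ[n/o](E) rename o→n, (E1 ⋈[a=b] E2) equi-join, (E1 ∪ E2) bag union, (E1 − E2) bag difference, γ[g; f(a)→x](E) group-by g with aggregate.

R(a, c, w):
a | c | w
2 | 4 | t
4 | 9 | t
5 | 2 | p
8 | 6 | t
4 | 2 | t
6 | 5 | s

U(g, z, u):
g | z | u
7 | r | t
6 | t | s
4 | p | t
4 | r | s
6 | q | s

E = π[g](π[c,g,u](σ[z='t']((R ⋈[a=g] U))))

σ filters on z, owned by the right side.
E' = π[g](π[c,g,u]((R ⋈[a=g] σ[z='t'](U))))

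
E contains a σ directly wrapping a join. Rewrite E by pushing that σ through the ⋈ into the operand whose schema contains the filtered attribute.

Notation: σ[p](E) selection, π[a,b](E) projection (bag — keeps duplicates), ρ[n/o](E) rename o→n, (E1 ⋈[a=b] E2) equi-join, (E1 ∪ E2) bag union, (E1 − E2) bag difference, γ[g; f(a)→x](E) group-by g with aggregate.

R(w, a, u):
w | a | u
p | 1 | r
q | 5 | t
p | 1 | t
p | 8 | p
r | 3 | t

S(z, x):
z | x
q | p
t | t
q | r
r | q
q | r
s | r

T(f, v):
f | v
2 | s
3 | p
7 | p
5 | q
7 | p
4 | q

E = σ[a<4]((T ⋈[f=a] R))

σ filters on a, owned by the right side.
E' = (T ⋈[f=a] σ[a<4](R))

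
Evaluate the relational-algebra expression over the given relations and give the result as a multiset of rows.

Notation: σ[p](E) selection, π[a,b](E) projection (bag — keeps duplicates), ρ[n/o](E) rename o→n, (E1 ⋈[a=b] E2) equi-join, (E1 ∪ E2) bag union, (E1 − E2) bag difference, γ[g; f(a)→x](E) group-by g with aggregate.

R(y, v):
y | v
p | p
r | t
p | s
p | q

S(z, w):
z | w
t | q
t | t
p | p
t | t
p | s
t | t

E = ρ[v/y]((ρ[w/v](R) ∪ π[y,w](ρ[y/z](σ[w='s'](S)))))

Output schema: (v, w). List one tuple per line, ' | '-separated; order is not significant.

Row counts bottom-up:
  R → 4
  ρ[w/v](R) → 4
  S → 6
  σ[w='s'](S) → 1
  ρ[y/z](σ[w='s'](S)) → 1
  π[y,w](ρ[y/z](σ[w='s'](S))) → 1
  (ρ[w/v](R) ∪ π[y,w](ρ[y/z](σ[w='s'](S)))) → 5
  ρ[v/y]((ρ[w/v](R) ∪ π[y,w](ρ[y/z](σ[w='s'](S))))) → 5

== RESULT ==
v | w
p | p
p | q
p | s
p | s
r | t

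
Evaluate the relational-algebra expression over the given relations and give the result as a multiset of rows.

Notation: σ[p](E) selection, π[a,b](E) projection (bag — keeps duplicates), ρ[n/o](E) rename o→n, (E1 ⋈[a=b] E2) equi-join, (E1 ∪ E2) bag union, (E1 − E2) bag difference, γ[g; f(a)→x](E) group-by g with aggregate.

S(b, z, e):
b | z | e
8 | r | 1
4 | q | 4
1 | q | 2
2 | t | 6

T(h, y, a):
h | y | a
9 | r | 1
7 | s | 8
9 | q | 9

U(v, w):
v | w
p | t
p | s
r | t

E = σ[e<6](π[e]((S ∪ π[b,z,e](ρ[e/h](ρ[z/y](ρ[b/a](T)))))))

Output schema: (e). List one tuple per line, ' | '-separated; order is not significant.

Per-node cardinality:
  S → 4
  T → 3
  ρ[b/a](T) → 3
  ρ[z/y](ρ[b/a](T)) → 3
  ρ[e/h](ρ[z/y](ρ[b/a](T))) → 3
  π[b,z,e](ρ[e/h](ρ[z/y](ρ[b/a](T)))) → 3
  (S ∪ π[b,z,e](ρ[e/h](ρ[z/y](ρ[b/a](T))))) → 7
  π[e]((S ∪ π[b,z,e](ρ[e/h](ρ[z/y](ρ[b/a](T)))))) → 7
  σ[e<6](π[e]((S ∪ π[b,z,e](ρ[e/h](ρ[z/y](ρ[b/a](T))))))) → 3

== RESULT ==
e
1
2
4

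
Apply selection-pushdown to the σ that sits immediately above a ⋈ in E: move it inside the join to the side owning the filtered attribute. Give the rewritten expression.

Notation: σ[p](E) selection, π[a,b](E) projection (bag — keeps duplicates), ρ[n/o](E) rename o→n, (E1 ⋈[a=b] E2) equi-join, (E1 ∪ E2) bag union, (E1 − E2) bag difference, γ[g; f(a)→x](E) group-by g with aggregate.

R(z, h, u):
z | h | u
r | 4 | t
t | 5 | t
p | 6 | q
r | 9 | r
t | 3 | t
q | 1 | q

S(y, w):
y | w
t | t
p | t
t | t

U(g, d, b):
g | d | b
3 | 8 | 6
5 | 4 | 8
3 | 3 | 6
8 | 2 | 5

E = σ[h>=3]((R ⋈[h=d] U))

σ filters on h, owned by the left side.
E' = (σ[h>=3](R) ⋈[h=d] U)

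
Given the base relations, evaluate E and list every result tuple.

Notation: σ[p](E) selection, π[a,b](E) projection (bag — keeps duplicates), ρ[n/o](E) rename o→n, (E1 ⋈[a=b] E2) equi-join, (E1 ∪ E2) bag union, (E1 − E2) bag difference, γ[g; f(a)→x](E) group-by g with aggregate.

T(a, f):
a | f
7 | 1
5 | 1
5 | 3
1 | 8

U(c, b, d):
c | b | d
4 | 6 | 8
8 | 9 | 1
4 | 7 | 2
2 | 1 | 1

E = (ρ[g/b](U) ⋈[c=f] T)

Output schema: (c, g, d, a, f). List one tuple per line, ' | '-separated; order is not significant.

Subexpression sizes:
  U → 4
  ρ[g/b](U) → 4
  T → 4
  (ρ[g/b](U) ⋈[c=f] T) → 1

== RESULT ==
c | g | d | a | f
8 | 9 | 1 | 1 | 8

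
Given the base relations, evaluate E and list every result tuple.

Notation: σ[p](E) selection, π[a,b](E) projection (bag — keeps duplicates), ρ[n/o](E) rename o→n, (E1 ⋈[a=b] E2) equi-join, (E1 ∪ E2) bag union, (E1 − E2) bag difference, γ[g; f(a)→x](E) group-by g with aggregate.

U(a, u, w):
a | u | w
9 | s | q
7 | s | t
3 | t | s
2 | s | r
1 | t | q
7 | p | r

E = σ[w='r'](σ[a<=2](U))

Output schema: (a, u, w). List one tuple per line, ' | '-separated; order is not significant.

Stepwise |·|:
  U → 6
  σ[a<=2](U) → 2
  σ[w='r'](σ[a<=2](U)) → 1

== RESULT ==
a | u | w
2 | s | r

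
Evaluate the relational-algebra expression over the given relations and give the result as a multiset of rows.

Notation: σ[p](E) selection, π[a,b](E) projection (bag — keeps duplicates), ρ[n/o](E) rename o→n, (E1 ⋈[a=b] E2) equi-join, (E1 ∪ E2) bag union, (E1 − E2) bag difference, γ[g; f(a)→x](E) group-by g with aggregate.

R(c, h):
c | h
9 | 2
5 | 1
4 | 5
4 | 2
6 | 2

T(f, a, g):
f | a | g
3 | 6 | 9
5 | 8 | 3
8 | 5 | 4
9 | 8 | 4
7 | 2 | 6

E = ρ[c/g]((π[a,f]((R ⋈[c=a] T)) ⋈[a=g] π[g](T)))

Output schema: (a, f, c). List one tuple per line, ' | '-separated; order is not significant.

Row counts bottom-up:
  R → 5
  T → 5
  (R ⋈[c=a] T) → 2
  π[a,f]((R ⋈[c=a] T)) → 2
  T → 5
  π[g](T) → 5
  (π[a,f]((R ⋈[c=a] T)) ⋈[a=g] π[g](T)) → 1
  ρ[c/g]((π[a,f]((R ⋈[c=a] T)) ⋈[a=g] π[g](T))) → 1

== RESULT ==
a | f | c
6 | 3 | 6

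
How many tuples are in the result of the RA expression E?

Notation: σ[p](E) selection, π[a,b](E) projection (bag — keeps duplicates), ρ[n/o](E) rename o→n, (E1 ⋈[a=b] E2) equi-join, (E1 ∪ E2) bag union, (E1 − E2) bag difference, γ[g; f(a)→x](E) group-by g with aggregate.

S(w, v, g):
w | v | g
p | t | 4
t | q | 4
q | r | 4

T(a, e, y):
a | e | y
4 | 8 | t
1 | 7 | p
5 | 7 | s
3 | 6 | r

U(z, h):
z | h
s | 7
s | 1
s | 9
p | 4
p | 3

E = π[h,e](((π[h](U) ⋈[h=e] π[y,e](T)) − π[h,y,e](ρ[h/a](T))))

Stepwise |·|:
  U → 5
  π[h](U) → 5
  T → 4
  π[y,e](T) → 4
  (π[h](U) ⋈[h=e] π[y,e](T)) → 2
  T → 4
  ρ[h/a](T) → 4
  π[h,y,e](ρ[h/a](T)) → 4
  ((π[h](U) ⋈[h=e] π[y,e](T)) − π[h,y,e](ρ[h/a](T))) → 2
  π[h,e](((π[h](U) ⋈[h=e] π[y,e](T)) − π[h,y,e](ρ[h/a](T)))) → 2

|E| = 2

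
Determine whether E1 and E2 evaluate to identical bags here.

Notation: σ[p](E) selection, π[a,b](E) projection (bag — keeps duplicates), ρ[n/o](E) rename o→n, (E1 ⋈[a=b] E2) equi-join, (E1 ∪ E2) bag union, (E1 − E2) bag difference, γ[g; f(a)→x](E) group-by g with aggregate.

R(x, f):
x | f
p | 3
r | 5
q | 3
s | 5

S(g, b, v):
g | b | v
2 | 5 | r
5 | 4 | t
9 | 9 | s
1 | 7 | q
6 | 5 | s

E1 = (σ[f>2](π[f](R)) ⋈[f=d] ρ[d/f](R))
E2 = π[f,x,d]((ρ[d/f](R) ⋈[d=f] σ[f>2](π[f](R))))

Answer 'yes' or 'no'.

E1 stepwise |·|:
  R → 4
  π[f](R) → 4
  σ[f>2](π[f](R)) → 4
  R → 4
  ρ[d/f](R) → 4
  (σ[f>2](π[f](R)) ⋈[f=d] ρ[d/f](R)) → 8
E2 stepwise |·|:
  R → 4
  ρ[d/f](R) → 4
  R → 4
  π[f](R) → 4
  σ[f>2](π[f](R)) → 4
  (ρ[d/f](R) ⋈[d=f] σ[f>2](π[f](R))) → 8
  π[f,x,d]((ρ[d/f](R) ⋈[d=f] σ[f>2](π[f](R)))) → 8

E1 and E2 produce the same multiset:
f | x | d
3 | p | 3
3 | p | 3
3 | q | 3
3 | q | 3
5 | r | 5
5 | r | 5
5 | s | 5
5 | s | 5

yes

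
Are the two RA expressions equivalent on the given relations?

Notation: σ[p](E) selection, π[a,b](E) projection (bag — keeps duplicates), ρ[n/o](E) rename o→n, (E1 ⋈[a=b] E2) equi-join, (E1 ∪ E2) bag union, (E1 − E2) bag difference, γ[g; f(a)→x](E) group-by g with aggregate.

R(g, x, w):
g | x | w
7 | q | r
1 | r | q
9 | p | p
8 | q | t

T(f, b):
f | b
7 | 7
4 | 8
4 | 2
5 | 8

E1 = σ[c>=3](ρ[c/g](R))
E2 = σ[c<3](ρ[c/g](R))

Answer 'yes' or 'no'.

E1 subexpression sizes:
  R → 4
  ρ[c/g](R) → 4
  σ[c>=3](ρ[c/g](R)) → 3
E2 subexpression sizes:
  R → 4
  ρ[c/g](R) → 4
  σ[c<3](ρ[c/g](R)) → 1

E1 result:
c | x | w
7 | q | r
8 | q | t
9 | p | p
E2 result:
c | x | w
1 | r | q
Witness: (8, 'q', 't') appears 1× in E1 but 0× in E2.

no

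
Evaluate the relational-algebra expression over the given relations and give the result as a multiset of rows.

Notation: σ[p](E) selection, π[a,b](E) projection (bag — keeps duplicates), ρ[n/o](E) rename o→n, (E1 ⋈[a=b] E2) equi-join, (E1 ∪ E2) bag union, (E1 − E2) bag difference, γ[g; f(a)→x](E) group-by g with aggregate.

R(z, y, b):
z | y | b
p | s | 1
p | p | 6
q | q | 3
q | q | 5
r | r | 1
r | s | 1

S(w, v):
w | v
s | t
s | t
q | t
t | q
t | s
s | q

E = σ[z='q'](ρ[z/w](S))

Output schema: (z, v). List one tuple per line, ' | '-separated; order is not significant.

Per-node cardinality:
  S → 6
  ρ[z/w](S) → 6
  σ[z='q'](ρ[z/w](S)) → 1

== RESULT ==
z | v
q | t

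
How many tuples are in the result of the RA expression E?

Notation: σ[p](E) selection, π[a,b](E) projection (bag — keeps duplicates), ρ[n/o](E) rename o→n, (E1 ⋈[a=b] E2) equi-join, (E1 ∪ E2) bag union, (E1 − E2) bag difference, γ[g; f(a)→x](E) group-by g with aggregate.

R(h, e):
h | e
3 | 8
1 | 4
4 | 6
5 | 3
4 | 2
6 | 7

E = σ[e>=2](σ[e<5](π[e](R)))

Stepwise |·|:
  R → 6
  π[e](R) → 6
  σ[e<5](π[e](R)) → 3
  σ[e>=2](σ[e<5](π[e](R))) → 3

|E| = 3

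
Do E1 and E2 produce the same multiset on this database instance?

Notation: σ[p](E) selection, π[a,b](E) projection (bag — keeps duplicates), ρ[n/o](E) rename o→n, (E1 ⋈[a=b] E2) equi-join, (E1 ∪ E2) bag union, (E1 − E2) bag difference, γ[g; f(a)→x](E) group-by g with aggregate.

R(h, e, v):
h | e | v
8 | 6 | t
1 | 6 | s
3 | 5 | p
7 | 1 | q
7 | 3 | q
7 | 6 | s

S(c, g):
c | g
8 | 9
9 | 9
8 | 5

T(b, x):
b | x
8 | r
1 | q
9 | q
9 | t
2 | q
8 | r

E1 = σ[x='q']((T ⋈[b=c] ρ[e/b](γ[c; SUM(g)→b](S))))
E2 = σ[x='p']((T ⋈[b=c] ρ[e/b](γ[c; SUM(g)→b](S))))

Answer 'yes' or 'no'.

E1 subexpression sizes:
  T → 6
  S → 3
  γ[c; SUM(g)→b](S) → 2
  ρ[e/b](γ[c; SUM(g)→b](S)) → 2
  (T ⋈[b=c] ρ[e/b](γ[c; SUM(g)→b](S))) → 4
  σ[x='q']((T ⋈[b=c] ρ[e/b](γ[c; SUM(g)→b](S)))) → 1
E2 subexpression sizes:
  T → 6
  S → 3
  γ[c; SUM(g)→b](S) → 2
  ρ[e/b](γ[c; SUM(g)→b](S)) → 2
  (T ⋈[b=c] ρ[e/b](γ[c; SUM(g)→b](S))) → 4
  σ[x='p']((T ⋈[b=c] ρ[e/b](γ[c; SUM(g)→b](S)))) → 0

E1 result:
b | x | c | e
9 | q | 9 | 9
E2 result:
b | x | c | e
(0 rows)
Witness: (9, 'q', 9, 9) appears 1× in E1 but 0× in E2.

no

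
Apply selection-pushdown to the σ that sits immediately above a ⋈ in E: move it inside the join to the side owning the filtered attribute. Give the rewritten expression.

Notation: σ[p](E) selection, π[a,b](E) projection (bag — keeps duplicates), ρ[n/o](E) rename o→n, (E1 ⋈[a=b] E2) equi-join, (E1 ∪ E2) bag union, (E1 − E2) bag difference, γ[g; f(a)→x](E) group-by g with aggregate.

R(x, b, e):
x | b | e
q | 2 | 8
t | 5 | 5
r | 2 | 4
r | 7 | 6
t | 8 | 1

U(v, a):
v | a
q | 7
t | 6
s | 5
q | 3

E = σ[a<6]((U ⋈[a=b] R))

σ filters on a, owned by the left side.
E' = (σ[a<6](U) ⋈[a=b] R)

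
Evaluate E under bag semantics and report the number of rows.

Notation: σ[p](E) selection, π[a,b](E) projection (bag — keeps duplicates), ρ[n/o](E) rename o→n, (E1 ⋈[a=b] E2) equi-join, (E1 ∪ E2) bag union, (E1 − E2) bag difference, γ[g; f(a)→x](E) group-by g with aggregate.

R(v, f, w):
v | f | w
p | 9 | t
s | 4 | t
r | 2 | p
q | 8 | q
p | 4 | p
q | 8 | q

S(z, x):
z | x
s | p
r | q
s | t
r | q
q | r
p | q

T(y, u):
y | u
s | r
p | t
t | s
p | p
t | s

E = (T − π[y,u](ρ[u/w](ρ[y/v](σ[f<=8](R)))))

Stepwise |·|:
  T → 5
  R → 6
  σ[f<=8](R) → 5
  ρ[y/v](σ[f<=8](R)) → 5
  ρ[u/w](ρ[y/v](σ[f<=8](R))) → 5
  π[y,u](ρ[u/w](ρ[y/v](σ[f<=8](R)))) → 5
  (T − π[y,u](ρ[u/w](ρ[y/v](σ[f<=8](R))))) → 4

|E| = 4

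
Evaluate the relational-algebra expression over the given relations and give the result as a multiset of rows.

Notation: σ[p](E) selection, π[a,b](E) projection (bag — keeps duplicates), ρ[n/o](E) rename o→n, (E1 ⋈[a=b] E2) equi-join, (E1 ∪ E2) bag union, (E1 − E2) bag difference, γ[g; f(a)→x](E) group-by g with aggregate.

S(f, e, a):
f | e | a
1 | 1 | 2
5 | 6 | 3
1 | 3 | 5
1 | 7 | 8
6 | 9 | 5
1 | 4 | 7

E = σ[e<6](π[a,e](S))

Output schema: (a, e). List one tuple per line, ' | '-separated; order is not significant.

Row counts bottom-up:
  S → 6
  π[a,e](S) → 6
  σ[e<6](π[a,e](S)) → 3

== RESULT ==
a | e
2 | 1
5 | 3
7 | 4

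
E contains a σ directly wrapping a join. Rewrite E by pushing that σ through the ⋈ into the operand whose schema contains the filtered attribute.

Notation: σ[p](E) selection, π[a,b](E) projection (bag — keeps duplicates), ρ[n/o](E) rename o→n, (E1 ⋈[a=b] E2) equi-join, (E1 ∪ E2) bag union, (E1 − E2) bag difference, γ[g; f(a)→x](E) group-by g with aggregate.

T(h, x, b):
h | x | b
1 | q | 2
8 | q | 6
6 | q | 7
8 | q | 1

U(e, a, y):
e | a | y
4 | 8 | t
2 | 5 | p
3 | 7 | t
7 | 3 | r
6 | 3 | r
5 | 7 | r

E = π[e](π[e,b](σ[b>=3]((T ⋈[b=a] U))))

σ filters on b, owned by the left side.
E' = π[e](π[e,b]((σ[b>=3](T) ⋈[b=a] U)))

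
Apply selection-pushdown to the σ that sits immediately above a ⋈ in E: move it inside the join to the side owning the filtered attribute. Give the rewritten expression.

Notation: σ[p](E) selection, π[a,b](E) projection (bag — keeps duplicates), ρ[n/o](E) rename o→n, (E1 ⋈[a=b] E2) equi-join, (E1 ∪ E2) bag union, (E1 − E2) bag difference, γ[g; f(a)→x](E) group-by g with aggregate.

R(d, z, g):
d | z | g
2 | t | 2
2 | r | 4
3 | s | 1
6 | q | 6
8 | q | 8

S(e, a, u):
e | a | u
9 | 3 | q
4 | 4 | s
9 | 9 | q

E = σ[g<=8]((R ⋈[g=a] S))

σ filters on g, owned by the left side.
E' = (σ[g<=8](R) ⋈[g=a] S)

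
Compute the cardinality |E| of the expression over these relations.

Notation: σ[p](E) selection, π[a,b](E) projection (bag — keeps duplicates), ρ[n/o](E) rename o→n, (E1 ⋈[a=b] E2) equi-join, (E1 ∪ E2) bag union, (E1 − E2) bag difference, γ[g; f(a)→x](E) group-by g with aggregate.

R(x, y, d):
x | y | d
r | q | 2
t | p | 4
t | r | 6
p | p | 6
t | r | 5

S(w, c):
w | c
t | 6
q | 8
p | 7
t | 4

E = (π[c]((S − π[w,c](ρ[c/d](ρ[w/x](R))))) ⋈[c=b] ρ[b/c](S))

Row counts bottom-up:
  S → 4
  R → 5
  ρ[w/x](R) → 5
  ρ[c/d](ρ[w/x](R)) → 5
  π[w,c](ρ[c/d](ρ[w/x](R))) → 5
  (S − π[w,c](ρ[c/d](ρ[w/x](R)))) → 2
  π[c]((S − π[w,c](ρ[c/d](ρ[w/x](R))))) → 2
  S → 4
  ρ[b/c](S) → 4
  (π[c]((S − π[w,c](ρ[c/d](ρ[w/x](R))))) ⋈[c=b] ρ[b/c](S)) → 2

|E| = 2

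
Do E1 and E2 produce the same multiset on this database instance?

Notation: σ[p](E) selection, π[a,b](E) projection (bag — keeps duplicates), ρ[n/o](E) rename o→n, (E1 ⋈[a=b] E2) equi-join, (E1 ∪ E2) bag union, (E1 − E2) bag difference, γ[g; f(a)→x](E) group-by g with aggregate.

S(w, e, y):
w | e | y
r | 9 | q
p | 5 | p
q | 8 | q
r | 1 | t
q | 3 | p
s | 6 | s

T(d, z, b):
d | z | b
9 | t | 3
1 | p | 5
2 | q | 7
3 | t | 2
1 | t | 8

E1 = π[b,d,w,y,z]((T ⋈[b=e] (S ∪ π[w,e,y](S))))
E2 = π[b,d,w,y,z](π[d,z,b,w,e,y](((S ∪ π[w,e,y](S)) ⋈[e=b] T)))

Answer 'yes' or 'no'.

E1 row counts bottom-up:
  T → 5
  S → 6
  S → 6
  π[w,e,y](S) → 6
  (S ∪ π[w,e,y](S)) → 12
  (T ⋈[b=e] (S ∪ π[w,e,y](S))) → 6
  π[b,d,w,y,z]((T ⋈[b=e] (S ∪ π[w,e,y](S)))) → 6
E2 row counts bottom-up:
  S → 6
  S → 6
  π[w,e,y](S) → 6
  (S ∪ π[w,e,y](S)) → 12
  T → 5
  ((S ∪ π[w,e,y](S)) ⋈[e=b] T) → 6
  π[d,z,b,w,e,y](((S ∪ π[w,e,y](S)) ⋈[e=b] T)) → 6
  π[b,d,w,y,z](π[d,z,b,w,e,y](((S ∪ π[w,e,y](S)) ⋈[e=b] T))) → 6

E1 and E2 produce the same multiset:
b | d | w | y | z
3 | 9 | q | p | t
3 | 9 | q | p | t
5 | 1 | p | p | p
5 | 1 | p | p | p
8 | 1 | q | q | t
8 | 1 | q | q | t

yes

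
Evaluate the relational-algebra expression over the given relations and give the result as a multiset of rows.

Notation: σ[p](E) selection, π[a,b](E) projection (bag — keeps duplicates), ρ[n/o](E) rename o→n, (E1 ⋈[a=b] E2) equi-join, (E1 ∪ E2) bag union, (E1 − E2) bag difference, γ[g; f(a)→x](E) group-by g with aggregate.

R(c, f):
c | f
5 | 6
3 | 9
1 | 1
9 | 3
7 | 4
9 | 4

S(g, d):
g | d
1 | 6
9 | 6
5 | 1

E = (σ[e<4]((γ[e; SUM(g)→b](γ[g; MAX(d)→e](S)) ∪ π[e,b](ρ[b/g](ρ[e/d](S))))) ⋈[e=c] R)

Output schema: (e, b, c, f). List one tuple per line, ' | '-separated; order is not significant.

Stepwise |·|:
  S → 3
  γ[g; MAX(d)→e](S) → 3
  γ[e; SUM(g)→b](γ[g; MAX(d)→e](S)) → 2
  S → 3
  ρ[e/d](S) → 3
  ρ[b/g](ρ[e/d](S)) → 3
  π[e,b](ρ[b/g](ρ[e/d](S))) → 3
  (γ[e; SUM(g)→b](γ[g; MAX(d)→e](S)) ∪ π[e,b](ρ[b/g](ρ[e/d](S)))) → 5
  σ[e<4]((γ[e; SUM(g)→b](γ[g; MAX(d)→e](S)) ∪ π[e,b](ρ[b/g](ρ[e/d](S))))) → 2
  R → 6
  (σ[e<4]((γ[e; SUM(g)→b](γ[g; MAX(d)→e](S)) ∪ π[e,b](ρ[b/g](ρ[e/d](S))))) ⋈[e=c] R) → 2

== RESULT ==
e | b | c | f
1 | 5 | 1 | 1
1 | 5 | 1 | 1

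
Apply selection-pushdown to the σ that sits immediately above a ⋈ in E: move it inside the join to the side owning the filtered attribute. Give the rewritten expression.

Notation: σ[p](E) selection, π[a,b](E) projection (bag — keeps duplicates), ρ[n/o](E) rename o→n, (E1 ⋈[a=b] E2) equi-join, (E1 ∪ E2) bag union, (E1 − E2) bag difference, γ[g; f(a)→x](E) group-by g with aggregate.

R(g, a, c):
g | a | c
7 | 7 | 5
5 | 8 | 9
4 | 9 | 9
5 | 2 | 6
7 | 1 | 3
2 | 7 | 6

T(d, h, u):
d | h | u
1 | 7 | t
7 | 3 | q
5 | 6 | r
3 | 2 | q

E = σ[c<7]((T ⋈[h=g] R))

σ filters on c, owned by the right side.
E' = (T ⋈[h=g] σ[c<7](R))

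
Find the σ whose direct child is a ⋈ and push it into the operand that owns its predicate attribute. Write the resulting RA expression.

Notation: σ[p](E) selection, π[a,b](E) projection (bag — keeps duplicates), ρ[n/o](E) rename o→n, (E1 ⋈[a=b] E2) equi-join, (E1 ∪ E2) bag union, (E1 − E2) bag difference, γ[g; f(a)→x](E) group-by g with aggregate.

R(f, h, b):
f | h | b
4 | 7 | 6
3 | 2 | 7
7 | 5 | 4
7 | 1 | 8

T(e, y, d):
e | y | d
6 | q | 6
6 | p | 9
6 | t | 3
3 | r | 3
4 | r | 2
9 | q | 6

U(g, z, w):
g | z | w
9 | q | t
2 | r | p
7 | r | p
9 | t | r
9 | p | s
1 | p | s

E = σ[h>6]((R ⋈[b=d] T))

σ filters on h, owned by the left side.
E' = (σ[h>6](R) ⋈[b=d] T)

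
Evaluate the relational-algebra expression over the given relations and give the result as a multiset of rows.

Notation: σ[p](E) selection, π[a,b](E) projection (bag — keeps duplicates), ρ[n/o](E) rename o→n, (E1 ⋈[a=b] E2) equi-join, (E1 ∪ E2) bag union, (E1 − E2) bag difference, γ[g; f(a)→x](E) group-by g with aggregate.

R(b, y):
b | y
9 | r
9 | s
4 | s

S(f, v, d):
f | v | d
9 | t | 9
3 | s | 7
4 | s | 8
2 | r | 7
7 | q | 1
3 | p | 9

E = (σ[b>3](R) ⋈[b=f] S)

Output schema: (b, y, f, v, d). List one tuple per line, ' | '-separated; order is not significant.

Row counts bottom-up:
  R → 3
  σ[b>3](R) → 3
  S → 6
  (σ[b>3](R) ⋈[b=f] S) → 3

== RESULT ==
b | y | f | v | d
4 | s | 4 | s | 8
9 | r | 9 | t | 9
9 | s | 9 | t | 9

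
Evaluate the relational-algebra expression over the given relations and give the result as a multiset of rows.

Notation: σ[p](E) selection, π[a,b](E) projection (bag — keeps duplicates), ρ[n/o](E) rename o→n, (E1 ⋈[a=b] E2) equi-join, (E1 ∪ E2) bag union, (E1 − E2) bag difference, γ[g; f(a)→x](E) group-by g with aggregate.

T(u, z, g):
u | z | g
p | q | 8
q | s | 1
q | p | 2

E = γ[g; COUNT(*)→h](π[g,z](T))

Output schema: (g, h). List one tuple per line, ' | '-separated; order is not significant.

Per-node cardinality:
  T → 3
  π[g,z](T) → 3
  γ[g; COUNT(*)→h](π[g,z](T)) → 3

== RESULT ==
g | h
1 | 1
2 | 1
8 | 1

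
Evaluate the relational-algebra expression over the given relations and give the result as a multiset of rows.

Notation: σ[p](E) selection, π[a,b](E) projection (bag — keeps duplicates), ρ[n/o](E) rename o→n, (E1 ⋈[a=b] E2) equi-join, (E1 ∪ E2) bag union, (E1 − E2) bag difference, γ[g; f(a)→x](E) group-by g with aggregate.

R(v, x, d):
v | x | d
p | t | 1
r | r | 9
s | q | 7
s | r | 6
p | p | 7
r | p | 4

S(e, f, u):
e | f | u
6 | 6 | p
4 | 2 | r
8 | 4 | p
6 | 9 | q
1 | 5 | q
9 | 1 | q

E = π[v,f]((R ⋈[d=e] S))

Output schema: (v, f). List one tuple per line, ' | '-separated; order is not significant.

Subexpression sizes:
  R → 6
  S → 6
  (R ⋈[d=e] S) → 5
  π[v,f]((R ⋈[d=e] S)) → 5

== RESULT ==
v | f
p | 5
r | 1
r | 2
s | 6
s | 9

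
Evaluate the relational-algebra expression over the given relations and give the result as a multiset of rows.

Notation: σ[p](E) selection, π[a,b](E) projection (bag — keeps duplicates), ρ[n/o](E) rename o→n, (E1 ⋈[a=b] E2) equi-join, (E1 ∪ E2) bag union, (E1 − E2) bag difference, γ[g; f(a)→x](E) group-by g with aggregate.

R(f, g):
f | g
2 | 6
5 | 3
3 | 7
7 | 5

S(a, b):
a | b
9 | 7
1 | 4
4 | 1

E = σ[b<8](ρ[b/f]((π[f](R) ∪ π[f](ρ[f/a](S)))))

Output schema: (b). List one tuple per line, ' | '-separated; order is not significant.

Subexpression sizes:
  R → 4
  π[f](R) → 4
  S → 3
  ρ[f/a](S) → 3
  π[f](ρ[f/a](S)) → 3
  (π[f](R) ∪ π[f](ρ[f/a](S))) → 7
  ρ[b/f]((π[f](R) ∪ π[f](ρ[f/a](S)))) → 7
  σ[b<8](ρ[b/f]((π[f](R) ∪ π[f](ρ[f/a](S))))) → 6

== RESULT ==
b
1
2
3
4
5
7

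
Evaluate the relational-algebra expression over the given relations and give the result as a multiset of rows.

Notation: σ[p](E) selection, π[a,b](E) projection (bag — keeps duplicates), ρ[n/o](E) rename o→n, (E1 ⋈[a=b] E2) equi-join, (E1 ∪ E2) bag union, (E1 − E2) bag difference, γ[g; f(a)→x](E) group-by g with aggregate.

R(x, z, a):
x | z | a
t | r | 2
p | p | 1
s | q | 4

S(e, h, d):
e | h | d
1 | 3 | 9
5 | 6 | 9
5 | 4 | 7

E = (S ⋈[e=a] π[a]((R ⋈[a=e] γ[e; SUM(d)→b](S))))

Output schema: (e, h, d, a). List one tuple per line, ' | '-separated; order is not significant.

Stepwise |·|:
  S → 3
  R → 3
  S → 3
  γ[e; SUM(d)→b](S) → 2
  (R ⋈[a=e] γ[e; SUM(d)→b](S)) → 1
  π[a]((R ⋈[a=e] γ[e; SUM(d)→b](S))) → 1
  (S ⋈[e=a] π[a]((R ⋈[a=e] γ[e; SUM(d)→b](S)))) → 1

== RESULT ==
e | h | d | a
1 | 3 | 9 | 1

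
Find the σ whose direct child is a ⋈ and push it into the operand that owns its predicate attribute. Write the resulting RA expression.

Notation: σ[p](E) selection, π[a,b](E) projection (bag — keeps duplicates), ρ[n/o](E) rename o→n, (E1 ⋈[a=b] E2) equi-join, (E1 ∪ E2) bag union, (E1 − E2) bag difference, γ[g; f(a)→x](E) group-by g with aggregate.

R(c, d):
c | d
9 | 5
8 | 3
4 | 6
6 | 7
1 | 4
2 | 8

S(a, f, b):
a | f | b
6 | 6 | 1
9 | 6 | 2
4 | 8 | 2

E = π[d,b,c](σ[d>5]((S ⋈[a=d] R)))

σ filters on d, owned by the right side.
E' = π[d,b,c]((S ⋈[a=d] σ[d>5](R)))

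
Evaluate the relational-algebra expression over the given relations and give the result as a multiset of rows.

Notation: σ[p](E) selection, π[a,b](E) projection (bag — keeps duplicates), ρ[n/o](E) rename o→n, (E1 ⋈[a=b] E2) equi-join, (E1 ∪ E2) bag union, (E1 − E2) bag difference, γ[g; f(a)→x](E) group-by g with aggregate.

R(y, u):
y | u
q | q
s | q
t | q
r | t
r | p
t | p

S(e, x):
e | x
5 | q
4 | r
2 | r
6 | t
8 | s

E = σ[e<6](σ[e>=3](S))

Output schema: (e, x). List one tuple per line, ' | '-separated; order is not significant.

Row counts bottom-up:
  S → 5
  σ[e>=3](S) → 4
  σ[e<6](σ[e>=3](S)) → 2

== RESULT ==
e | x
4 | r
5 | q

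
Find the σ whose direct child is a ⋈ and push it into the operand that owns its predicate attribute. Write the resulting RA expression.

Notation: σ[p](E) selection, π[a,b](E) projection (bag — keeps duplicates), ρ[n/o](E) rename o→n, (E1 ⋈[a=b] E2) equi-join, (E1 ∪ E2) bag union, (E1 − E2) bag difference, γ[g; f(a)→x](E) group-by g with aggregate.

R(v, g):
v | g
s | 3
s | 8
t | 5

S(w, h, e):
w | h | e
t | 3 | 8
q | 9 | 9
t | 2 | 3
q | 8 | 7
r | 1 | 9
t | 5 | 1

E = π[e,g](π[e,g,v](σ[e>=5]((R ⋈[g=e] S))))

σ filters on e, owned by the right side.
E' = π[e,g](π[e,g,v]((R ⋈[g=e] σ[e>=5](S))))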